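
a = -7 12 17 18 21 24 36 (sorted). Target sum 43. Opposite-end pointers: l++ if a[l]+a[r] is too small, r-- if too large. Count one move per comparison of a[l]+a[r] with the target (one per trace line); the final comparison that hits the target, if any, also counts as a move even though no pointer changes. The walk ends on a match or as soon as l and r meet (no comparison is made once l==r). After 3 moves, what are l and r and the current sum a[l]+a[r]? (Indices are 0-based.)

l=2, r=5, sum=41

l=0 r=6: -7+36=29 <43, l++
l=1 r=6: 12+36=48 >43, r--
l=1 r=5: 12+24=36 <43, l++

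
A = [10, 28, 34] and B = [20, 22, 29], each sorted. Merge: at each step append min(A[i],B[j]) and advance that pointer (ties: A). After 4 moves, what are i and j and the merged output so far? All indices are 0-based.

i=0 j=0: A[i]=10<=B[j]=20 take 10, i++
i=1 j=0: A[i]=28>B[j]=20 take 20, j++
i=1 j=1: A[i]=28>B[j]=22 take 22, j++
i=1 j=2: A[i]=28<=B[j]=29 take 28, i++

i=2, j=2, merged so far=[10, 20, 22, 28]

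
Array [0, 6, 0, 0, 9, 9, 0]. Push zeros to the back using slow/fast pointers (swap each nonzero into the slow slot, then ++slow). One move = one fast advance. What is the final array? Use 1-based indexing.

[6, 9, 9, 0, 0, 0, 0]

slow=1 fast=1: a[fast]=0, fast++
slow=1 fast=2: a[fast]=6≠0 swap→a[1]=6, slow++,fast++
slow=2 fast=3: a[fast]=0, fast++
slow=2 fast=4: a[fast]=0, fast++
slow=2 fast=5: a[fast]=9≠0 swap→a[2]=9, slow++,fast++
slow=3 fast=6: a[fast]=9≠0 swap→a[3]=9, slow++,fast++
slow=4 fast=7: a[fast]=0, fast++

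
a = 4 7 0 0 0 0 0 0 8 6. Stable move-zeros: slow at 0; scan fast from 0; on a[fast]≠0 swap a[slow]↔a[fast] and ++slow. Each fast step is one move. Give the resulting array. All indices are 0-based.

[4, 7, 8, 6, 0, 0, 0, 0, 0, 0]

slow=0 fast=0: a[fast]=4≠0 swap→a[0]=4, slow++,fast++
slow=1 fast=1: a[fast]=7≠0 swap→a[1]=7, slow++,fast++
slow=2 fast=2: a[fast]=0, fast++
slow=2 fast=3: a[fast]=0, fast++
slow=2 fast=4: a[fast]=0, fast++
slow=2 fast=5: a[fast]=0, fast++
slow=2 fast=6: a[fast]=0, fast++
slow=2 fast=7: a[fast]=0, fast++
slow=2 fast=8: a[fast]=8≠0 swap→a[2]=8, slow++,fast++
slow=3 fast=9: a[fast]=6≠0 swap→a[3]=6, slow++,fast++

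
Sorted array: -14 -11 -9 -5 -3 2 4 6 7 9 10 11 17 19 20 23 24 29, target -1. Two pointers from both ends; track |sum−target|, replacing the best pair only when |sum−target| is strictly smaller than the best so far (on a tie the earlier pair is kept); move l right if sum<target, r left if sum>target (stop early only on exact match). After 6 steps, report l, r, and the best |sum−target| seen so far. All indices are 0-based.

l=0 r=17: -14+29=15 d=16 *, r--
l=0 r=16: -14+24=10 d=11 *, r--
l=0 r=15: -14+23=9 d=10 *, r--
l=0 r=14: -14+20=6 d=7 *, r--
l=0 r=13: -14+19=5 d=6 *, r--
l=0 r=12: -14+17=3 d=4 *, r--

l=0, r=11, best |Δ|=4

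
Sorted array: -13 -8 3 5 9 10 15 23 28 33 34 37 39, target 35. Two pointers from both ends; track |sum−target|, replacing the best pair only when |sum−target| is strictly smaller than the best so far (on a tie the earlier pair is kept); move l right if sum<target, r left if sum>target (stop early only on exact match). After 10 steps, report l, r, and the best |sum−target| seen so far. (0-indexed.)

l=5, r=7, best |Δ|=1

l=0 r=12: -13+39=26 d=9 *, l++
l=1 r=12: -8+39=31 d=4 *, l++
l=2 r=12: 3+39=42 d=7, r--
l=2 r=11: 3+37=40 d=5, r--
l=2 r=10: 3+34=37 d=2 *, r--
l=2 r=9: 3+33=36 d=1 *, r--
l=2 r=8: 3+28=31 d=4, l++
l=3 r=8: 5+28=33 d=2, l++
l=4 r=8: 9+28=37 d=2, r--
l=4 r=7: 9+23=32 d=3, l++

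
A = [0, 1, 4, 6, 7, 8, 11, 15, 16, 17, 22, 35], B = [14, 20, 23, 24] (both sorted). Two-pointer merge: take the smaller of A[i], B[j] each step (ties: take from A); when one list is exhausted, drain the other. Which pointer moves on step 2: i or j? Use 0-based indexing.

i

[i=0,j=0] A[i]=0<=B[j]=14 take 0 → i++
[i=1,j=0] A[i]=1<=B[j]=14 take 1 → i++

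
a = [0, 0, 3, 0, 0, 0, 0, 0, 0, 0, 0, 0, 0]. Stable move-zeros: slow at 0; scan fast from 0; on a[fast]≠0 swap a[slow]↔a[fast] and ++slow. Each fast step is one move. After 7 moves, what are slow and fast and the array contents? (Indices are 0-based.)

(s=0,f=0) a[fast]=0 → fast++
(s=0,f=1) a[fast]=0 → fast++
(s=0,f=2) a[fast]=3≠0 swap→a[0]=3 → slow++,fast++
(s=1,f=3) a[fast]=0 → fast++
(s=1,f=4) a[fast]=0 → fast++
(s=1,f=5) a[fast]=0 → fast++
(s=1,f=6) a[fast]=0 → fast++

slow=1, fast=7, a=[3, 0, 0, 0, 0, 0, 0, 0, 0, 0, 0, 0, 0]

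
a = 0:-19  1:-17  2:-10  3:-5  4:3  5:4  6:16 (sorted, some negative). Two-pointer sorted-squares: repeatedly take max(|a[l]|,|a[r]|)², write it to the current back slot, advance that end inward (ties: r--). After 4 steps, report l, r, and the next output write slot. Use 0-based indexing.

[0,6] |-19|>|16| out[6]=361 → l++
[1,6] |-17|>|16| out[5]=289 → l++
[2,6] |-10|<=|16| out[4]=256 → r--
[2,5] |-10|>|4| out[3]=100 → l++

l=3, r=5, next write slot=2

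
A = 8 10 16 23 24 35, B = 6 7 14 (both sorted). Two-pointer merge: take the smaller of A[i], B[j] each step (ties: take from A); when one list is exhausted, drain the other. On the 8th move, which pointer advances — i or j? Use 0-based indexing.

[i=0,j=0] A[i]=8>B[j]=6 take 6 → j++
[i=0,j=1] A[i]=8>B[j]=7 take 7 → j++
[i=0,j=2] A[i]=8<=B[j]=14 take 8 → i++
[i=1,j=2] A[i]=10<=B[j]=14 take 10 → i++
[i=2,j=2] A[i]=16>B[j]=14 take 14 → j++
[i=2,j=3] B done, take A[i]=16 → i++
[i=3,j=3] B done, take A[i]=23 → i++
[i=4,j=3] B done, take A[i]=24 → i++

i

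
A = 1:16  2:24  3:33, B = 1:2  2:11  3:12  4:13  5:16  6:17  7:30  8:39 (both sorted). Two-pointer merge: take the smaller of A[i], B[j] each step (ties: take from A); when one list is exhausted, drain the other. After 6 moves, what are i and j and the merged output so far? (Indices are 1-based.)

i=2, j=6, merged so far=[2, 11, 12, 13, 16, 16]

i=1 j=1: A[i]=16>B[j]=2 take 2, j++
i=1 j=2: A[i]=16>B[j]=11 take 11, j++
i=1 j=3: A[i]=16>B[j]=12 take 12, j++
i=1 j=4: A[i]=16>B[j]=13 take 13, j++
i=1 j=5: A[i]=16<=B[j]=16 take 16, i++
i=2 j=5: A[i]=24>B[j]=16 take 16, j++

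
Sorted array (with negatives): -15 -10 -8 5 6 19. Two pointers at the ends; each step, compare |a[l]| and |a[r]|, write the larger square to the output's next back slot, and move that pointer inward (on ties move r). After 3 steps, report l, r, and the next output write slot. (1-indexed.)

[1,6] |-15|<=|19| out[6]=361 → r--
[1,5] |-15|>|6| out[5]=225 → l++
[2,5] |-10|>|6| out[4]=100 → l++

l=3, r=5, next write slot=3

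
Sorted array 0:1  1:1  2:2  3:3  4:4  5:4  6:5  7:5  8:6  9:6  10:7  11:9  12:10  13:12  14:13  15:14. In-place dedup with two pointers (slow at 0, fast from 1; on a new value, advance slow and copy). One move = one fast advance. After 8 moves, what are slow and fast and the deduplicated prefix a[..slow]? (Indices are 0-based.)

slow=0 fast=1: a[fast]=1=a[slow] dup, fast++
slow=0 fast=2: a[fast]=2≠a[slow]=1 write a[1]=2, slow++,fast++
slow=1 fast=3: a[fast]=3≠a[slow]=2 write a[2]=3, slow++,fast++
slow=2 fast=4: a[fast]=4≠a[slow]=3 write a[3]=4, slow++,fast++
slow=3 fast=5: a[fast]=4=a[slow] dup, fast++
slow=3 fast=6: a[fast]=5≠a[slow]=4 write a[4]=5, slow++,fast++
slow=4 fast=7: a[fast]=5=a[slow] dup, fast++
slow=4 fast=8: a[fast]=6≠a[slow]=5 write a[5]=6, slow++,fast++

slow=5, fast=9, prefix=[1, 2, 3, 4, 5, 6]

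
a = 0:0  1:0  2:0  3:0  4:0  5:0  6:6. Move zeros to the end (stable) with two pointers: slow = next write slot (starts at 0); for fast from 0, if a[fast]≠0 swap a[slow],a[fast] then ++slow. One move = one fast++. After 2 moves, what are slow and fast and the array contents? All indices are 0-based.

slow=0, fast=2, a=[0, 0, 0, 0, 0, 0, 6]

slow=0 fast=0: a[fast]=0, fast++
slow=0 fast=1: a[fast]=0, fast++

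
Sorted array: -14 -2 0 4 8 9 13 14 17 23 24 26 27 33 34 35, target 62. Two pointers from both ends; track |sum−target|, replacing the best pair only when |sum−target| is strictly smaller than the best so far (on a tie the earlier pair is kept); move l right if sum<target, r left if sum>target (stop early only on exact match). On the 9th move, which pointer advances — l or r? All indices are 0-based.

[0,15] -14+35=21 d=41 * → l++
[1,15] -2+35=33 d=29 * → l++
[2,15] 0+35=35 d=27 * → l++
[3,15] 4+35=39 d=23 * → l++
[4,15] 8+35=43 d=19 * → l++
[5,15] 9+35=44 d=18 * → l++
[6,15] 13+35=48 d=14 * → l++
[7,15] 14+35=49 d=13 * → l++
[8,15] 17+35=52 d=10 * → l++

l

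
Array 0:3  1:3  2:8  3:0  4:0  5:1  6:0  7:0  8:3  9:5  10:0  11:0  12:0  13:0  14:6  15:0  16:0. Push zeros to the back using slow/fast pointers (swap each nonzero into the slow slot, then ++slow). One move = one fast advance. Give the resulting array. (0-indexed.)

slow=0 fast=0: a[fast]=3≠0 swap→a[0]=3, slow++,fast++
slow=1 fast=1: a[fast]=3≠0 swap→a[1]=3, slow++,fast++
slow=2 fast=2: a[fast]=8≠0 swap→a[2]=8, slow++,fast++
slow=3 fast=3: a[fast]=0, fast++
slow=3 fast=4: a[fast]=0, fast++
slow=3 fast=5: a[fast]=1≠0 swap→a[3]=1, slow++,fast++
slow=4 fast=6: a[fast]=0, fast++
slow=4 fast=7: a[fast]=0, fast++
slow=4 fast=8: a[fast]=3≠0 swap→a[4]=3, slow++,fast++
slow=5 fast=9: a[fast]=5≠0 swap→a[5]=5, slow++,fast++
slow=6 fast=10: a[fast]=0, fast++
slow=6 fast=11: a[fast]=0, fast++
slow=6 fast=12: a[fast]=0, fast++
slow=6 fast=13: a[fast]=0, fast++
slow=6 fast=14: a[fast]=6≠0 swap→a[6]=6, slow++,fast++
slow=7 fast=15: a[fast]=0, fast++
slow=7 fast=16: a[fast]=0, fast++

[3, 3, 8, 1, 3, 5, 6, 0, 0, 0, 0, 0, 0, 0, 0, 0, 0]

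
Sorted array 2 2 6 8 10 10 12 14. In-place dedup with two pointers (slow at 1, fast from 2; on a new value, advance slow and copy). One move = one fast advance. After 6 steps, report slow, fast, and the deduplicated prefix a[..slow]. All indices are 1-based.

slow=1 fast=2: a[fast]=2=a[slow] dup, fast++
slow=1 fast=3: a[fast]=6≠a[slow]=2 write a[2]=6, slow++,fast++
slow=2 fast=4: a[fast]=8≠a[slow]=6 write a[3]=8, slow++,fast++
slow=3 fast=5: a[fast]=10≠a[slow]=8 write a[4]=10, slow++,fast++
slow=4 fast=6: a[fast]=10=a[slow] dup, fast++
slow=4 fast=7: a[fast]=12≠a[slow]=10 write a[5]=12, slow++,fast++

slow=5, fast=8, prefix=[2, 6, 8, 10, 12]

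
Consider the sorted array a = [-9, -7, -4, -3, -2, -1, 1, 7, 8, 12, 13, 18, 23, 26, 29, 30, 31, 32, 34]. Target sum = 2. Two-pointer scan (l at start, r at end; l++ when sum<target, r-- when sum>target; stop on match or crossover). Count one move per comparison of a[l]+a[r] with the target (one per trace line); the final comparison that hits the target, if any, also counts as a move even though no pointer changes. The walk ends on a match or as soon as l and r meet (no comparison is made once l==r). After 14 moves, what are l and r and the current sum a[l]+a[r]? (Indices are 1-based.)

l=3, r=7, sum=-3

[1,19] -9+34=25 >2 → r--
[1,18] -9+32=23 >2 → r--
[1,17] -9+31=22 >2 → r--
[1,16] -9+30=21 >2 → r--
[1,15] -9+29=20 >2 → r--
[1,14] -9+26=17 >2 → r--
[1,13] -9+23=14 >2 → r--
[1,12] -9+18=9 >2 → r--
[1,11] -9+13=4 >2 → r--
[1,10] -9+12=3 >2 → r--
[1,9] -9+8=-1 <2 → l++
[2,9] -7+8=1 <2 → l++
[3,9] -4+8=4 >2 → r--
[3,8] -4+7=3 >2 → r--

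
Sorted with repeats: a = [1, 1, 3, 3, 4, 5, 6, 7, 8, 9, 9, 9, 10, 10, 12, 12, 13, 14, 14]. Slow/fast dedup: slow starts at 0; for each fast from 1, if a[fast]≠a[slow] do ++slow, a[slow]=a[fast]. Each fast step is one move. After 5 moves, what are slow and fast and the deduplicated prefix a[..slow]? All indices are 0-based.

slow=3, fast=6, prefix=[1, 3, 4, 5]

slow=0 fast=1: a[fast]=1=a[slow] dup, fast++
slow=0 fast=2: a[fast]=3≠a[slow]=1 write a[1]=3, slow++,fast++
slow=1 fast=3: a[fast]=3=a[slow] dup, fast++
slow=1 fast=4: a[fast]=4≠a[slow]=3 write a[2]=4, slow++,fast++
slow=2 fast=5: a[fast]=5≠a[slow]=4 write a[3]=5, slow++,fast++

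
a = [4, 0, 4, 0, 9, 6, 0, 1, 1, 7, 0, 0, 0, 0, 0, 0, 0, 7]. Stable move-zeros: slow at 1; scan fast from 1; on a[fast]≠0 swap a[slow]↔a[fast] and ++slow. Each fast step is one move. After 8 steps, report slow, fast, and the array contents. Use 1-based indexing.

(s=1,f=1) a[fast]=4≠0 swap→a[1]=4 → slow++,fast++
(s=2,f=2) a[fast]=0 → fast++
(s=2,f=3) a[fast]=4≠0 swap→a[2]=4 → slow++,fast++
(s=3,f=4) a[fast]=0 → fast++
(s=3,f=5) a[fast]=9≠0 swap→a[3]=9 → slow++,fast++
(s=4,f=6) a[fast]=6≠0 swap→a[4]=6 → slow++,fast++
(s=5,f=7) a[fast]=0 → fast++
(s=5,f=8) a[fast]=1≠0 swap→a[5]=1 → slow++,fast++

slow=6, fast=9, a=[4, 4, 9, 6, 1, 0, 0, 0, 1, 7, 0, 0, 0, 0, 0, 0, 0, 7]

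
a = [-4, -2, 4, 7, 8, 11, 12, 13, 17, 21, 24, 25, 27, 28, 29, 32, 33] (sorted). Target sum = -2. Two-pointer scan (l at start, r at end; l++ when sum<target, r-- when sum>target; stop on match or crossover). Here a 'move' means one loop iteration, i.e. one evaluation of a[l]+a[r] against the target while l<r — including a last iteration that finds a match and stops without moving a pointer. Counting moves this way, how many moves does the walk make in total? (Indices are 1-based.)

16 moves

l=1 r=17: -4+33=29 >-2, r--
l=1 r=16: -4+32=28 >-2, r--
l=1 r=15: -4+29=25 >-2, r--
l=1 r=14: -4+28=24 >-2, r--
l=1 r=13: -4+27=23 >-2, r--
l=1 r=12: -4+25=21 >-2, r--
l=1 r=11: -4+24=20 >-2, r--
l=1 r=10: -4+21=17 >-2, r--
l=1 r=9: -4+17=13 >-2, r--
l=1 r=8: -4+13=9 >-2, r--
l=1 r=7: -4+12=8 >-2, r--
l=1 r=6: -4+11=7 >-2, r--
l=1 r=5: -4+8=4 >-2, r--
l=1 r=4: -4+7=3 >-2, r--
l=1 r=3: -4+4=0 >-2, r--
l=1 r=2: -4+-2=-6 <-2, l++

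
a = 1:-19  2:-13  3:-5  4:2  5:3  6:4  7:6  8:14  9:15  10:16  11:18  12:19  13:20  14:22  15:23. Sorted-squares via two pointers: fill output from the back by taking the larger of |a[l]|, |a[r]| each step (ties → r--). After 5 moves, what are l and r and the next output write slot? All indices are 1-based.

l=2, r=11, next write slot=10

l=1 r=15: |-19|<=|23| out[15]=529, r--
l=1 r=14: |-19|<=|22| out[14]=484, r--
l=1 r=13: |-19|<=|20| out[13]=400, r--
l=1 r=12: |-19|<=|19| out[12]=361, r--
l=1 r=11: |-19|>|18| out[11]=361, l++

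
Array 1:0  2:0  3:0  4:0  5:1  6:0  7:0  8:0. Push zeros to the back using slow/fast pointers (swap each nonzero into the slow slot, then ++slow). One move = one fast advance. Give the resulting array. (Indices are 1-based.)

[1, 0, 0, 0, 0, 0, 0, 0]

slow=1 fast=1: a[fast]=0, fast++
slow=1 fast=2: a[fast]=0, fast++
slow=1 fast=3: a[fast]=0, fast++
slow=1 fast=4: a[fast]=0, fast++
slow=1 fast=5: a[fast]=1≠0 swap→a[1]=1, slow++,fast++
slow=2 fast=6: a[fast]=0, fast++
slow=2 fast=7: a[fast]=0, fast++
slow=2 fast=8: a[fast]=0, fast++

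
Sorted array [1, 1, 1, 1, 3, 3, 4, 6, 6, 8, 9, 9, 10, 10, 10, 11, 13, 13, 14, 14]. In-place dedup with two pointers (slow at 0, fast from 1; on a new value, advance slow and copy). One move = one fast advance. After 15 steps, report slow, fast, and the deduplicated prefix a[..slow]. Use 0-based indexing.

slow=7, fast=16, prefix=[1, 3, 4, 6, 8, 9, 10, 11]

slow=0 fast=1: a[fast]=1=a[slow] dup, fast++
slow=0 fast=2: a[fast]=1=a[slow] dup, fast++
slow=0 fast=3: a[fast]=1=a[slow] dup, fast++
slow=0 fast=4: a[fast]=3≠a[slow]=1 write a[1]=3, slow++,fast++
slow=1 fast=5: a[fast]=3=a[slow] dup, fast++
slow=1 fast=6: a[fast]=4≠a[slow]=3 write a[2]=4, slow++,fast++
slow=2 fast=7: a[fast]=6≠a[slow]=4 write a[3]=6, slow++,fast++
slow=3 fast=8: a[fast]=6=a[slow] dup, fast++
slow=3 fast=9: a[fast]=8≠a[slow]=6 write a[4]=8, slow++,fast++
slow=4 fast=10: a[fast]=9≠a[slow]=8 write a[5]=9, slow++,fast++
slow=5 fast=11: a[fast]=9=a[slow] dup, fast++
slow=5 fast=12: a[fast]=10≠a[slow]=9 write a[6]=10, slow++,fast++
slow=6 fast=13: a[fast]=10=a[slow] dup, fast++
slow=6 fast=14: a[fast]=10=a[slow] dup, fast++
slow=6 fast=15: a[fast]=11≠a[slow]=10 write a[7]=11, slow++,fast++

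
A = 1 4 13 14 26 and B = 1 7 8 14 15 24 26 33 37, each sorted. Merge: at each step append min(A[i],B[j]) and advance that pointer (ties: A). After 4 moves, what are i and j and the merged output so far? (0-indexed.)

i=2, j=2, merged so far=[1, 1, 4, 7]

[i=0,j=0] A[i]=1<=B[j]=1 take 1 → i++
[i=1,j=0] A[i]=4>B[j]=1 take 1 → j++
[i=1,j=1] A[i]=4<=B[j]=7 take 4 → i++
[i=2,j=1] A[i]=13>B[j]=7 take 7 → j++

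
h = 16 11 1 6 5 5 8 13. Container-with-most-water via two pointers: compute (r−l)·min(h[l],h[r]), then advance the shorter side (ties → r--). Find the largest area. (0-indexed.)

max area = 91

l=0 r=7: min(16,13)*7=91 best=91 *, r--
l=0 r=6: min(16,8)*6=48 best=91, r--
l=0 r=5: min(16,5)*5=25 best=91, r--
l=0 r=4: min(16,5)*4=20 best=91, r--
l=0 r=3: min(16,6)*3=18 best=91, r--
l=0 r=2: min(16,1)*2=2 best=91, r--
l=0 r=1: min(16,11)*1=11 best=91, r--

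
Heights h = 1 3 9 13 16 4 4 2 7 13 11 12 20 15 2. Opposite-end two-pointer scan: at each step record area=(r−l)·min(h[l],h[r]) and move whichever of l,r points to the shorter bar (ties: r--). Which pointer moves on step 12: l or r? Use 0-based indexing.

l

l=0 r=14: min(1,2)*14=14 best=14 *, l++
l=1 r=14: min(3,2)*13=26 best=26 *, r--
l=1 r=13: min(3,15)*12=36 best=36 *, l++
l=2 r=13: min(9,15)*11=99 best=99 *, l++
l=3 r=13: min(13,15)*10=130 best=130 *, l++
l=4 r=13: min(16,15)*9=135 best=135 *, r--
l=4 r=12: min(16,20)*8=128 best=135, l++
l=5 r=12: min(4,20)*7=28 best=135, l++
l=6 r=12: min(4,20)*6=24 best=135, l++
l=7 r=12: min(2,20)*5=10 best=135, l++
l=8 r=12: min(7,20)*4=28 best=135, l++
l=9 r=12: min(13,20)*3=39 best=135, l++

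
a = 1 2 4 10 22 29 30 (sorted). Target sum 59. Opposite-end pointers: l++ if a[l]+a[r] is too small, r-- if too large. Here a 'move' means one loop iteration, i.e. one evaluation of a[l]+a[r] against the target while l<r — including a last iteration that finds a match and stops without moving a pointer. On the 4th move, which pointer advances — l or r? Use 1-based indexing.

l

[1,7] 1+30=31 <59 → l++
[2,7] 2+30=32 <59 → l++
[3,7] 4+30=34 <59 → l++
[4,7] 10+30=40 <59 → l++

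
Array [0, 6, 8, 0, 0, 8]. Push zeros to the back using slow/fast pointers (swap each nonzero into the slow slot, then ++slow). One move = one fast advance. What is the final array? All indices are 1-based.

[6, 8, 8, 0, 0, 0]

slow=1 fast=1: a[fast]=0, fast++
slow=1 fast=2: a[fast]=6≠0 swap→a[1]=6, slow++,fast++
slow=2 fast=3: a[fast]=8≠0 swap→a[2]=8, slow++,fast++
slow=3 fast=4: a[fast]=0, fast++
slow=3 fast=5: a[fast]=0, fast++
slow=3 fast=6: a[fast]=8≠0 swap→a[3]=8, slow++,fast++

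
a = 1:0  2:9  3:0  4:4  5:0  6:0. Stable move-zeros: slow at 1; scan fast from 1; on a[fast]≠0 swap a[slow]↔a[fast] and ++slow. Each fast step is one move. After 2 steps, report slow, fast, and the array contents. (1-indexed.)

slow=2, fast=3, a=[9, 0, 0, 4, 0, 0]

(s=1,f=1) a[fast]=0 → fast++
(s=1,f=2) a[fast]=9≠0 swap→a[1]=9 → slow++,fast++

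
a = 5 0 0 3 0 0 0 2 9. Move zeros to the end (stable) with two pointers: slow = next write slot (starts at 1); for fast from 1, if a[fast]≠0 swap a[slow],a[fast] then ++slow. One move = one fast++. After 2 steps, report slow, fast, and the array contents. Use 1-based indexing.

slow=2, fast=3, a=[5, 0, 0, 3, 0, 0, 0, 2, 9]

(s=1,f=1) a[fast]=5≠0 swap→a[1]=5 → slow++,fast++
(s=2,f=2) a[fast]=0 → fast++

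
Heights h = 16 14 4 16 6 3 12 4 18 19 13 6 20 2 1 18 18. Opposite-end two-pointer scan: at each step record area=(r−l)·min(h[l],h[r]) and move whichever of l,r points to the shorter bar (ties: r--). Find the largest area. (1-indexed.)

[1,17] min(16,18)*16=256 best=256 * → l++
[2,17] min(14,18)*15=210 best=256 → l++
[3,17] min(4,18)*14=56 best=256 → l++
[4,17] min(16,18)*13=208 best=256 → l++
[5,17] min(6,18)*12=72 best=256 → l++
[6,17] min(3,18)*11=33 best=256 → l++
[7,17] min(12,18)*10=120 best=256 → l++
[8,17] min(4,18)*9=36 best=256 → l++
[9,17] min(18,18)*8=144 best=256 → r--
[9,16] min(18,18)*7=126 best=256 → r--
[9,15] min(18,1)*6=6 best=256 → r--
[9,14] min(18,2)*5=10 best=256 → r--
[9,13] min(18,20)*4=72 best=256 → l++
[10,13] min(19,20)*3=57 best=256 → l++
[11,13] min(13,20)*2=26 best=256 → l++
[12,13] min(6,20)*1=6 best=256 → l++

max area = 256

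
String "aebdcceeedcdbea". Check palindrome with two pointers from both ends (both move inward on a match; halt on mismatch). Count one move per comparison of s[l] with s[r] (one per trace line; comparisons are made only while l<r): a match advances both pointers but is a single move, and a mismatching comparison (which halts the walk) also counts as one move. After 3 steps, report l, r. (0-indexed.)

l=3, r=11

l=0 r=14: 'a'=='a', l++,r--
l=1 r=13: 'e'=='e', l++,r--
l=2 r=12: 'b'=='b', l++,r--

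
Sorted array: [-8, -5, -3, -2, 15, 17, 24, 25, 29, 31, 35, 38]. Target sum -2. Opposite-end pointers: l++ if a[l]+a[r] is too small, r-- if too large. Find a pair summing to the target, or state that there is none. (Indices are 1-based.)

[1,12] -8+38=30 >-2 → r--
[1,11] -8+35=27 >-2 → r--
[1,10] -8+31=23 >-2 → r--
[1,9] -8+29=21 >-2 → r--
[1,8] -8+25=17 >-2 → r--
[1,7] -8+24=16 >-2 → r--
[1,6] -8+17=9 >-2 → r--
[1,5] -8+15=7 >-2 → r--
[1,4] -8+-2=-10 <-2 → l++
[2,4] -5+-2=-7 <-2 → l++
[3,4] -3+-2=-5 <-2 → l++

no pair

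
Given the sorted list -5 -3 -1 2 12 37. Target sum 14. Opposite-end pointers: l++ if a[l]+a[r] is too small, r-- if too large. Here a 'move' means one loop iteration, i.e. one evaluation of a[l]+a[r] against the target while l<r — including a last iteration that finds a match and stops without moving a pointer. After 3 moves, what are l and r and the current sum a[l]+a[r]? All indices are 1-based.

[1,6] -5+37=32 >14 → r--
[1,5] -5+12=7 <14 → l++
[2,5] -3+12=9 <14 → l++

l=3, r=5, sum=11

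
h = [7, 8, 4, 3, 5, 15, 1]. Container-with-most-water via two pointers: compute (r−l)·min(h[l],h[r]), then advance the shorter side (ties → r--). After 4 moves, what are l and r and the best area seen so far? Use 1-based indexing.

l=4, r=6, best area=35

[1,7] min(7,1)*6=6 best=6 * → r--
[1,6] min(7,15)*5=35 best=35 * → l++
[2,6] min(8,15)*4=32 best=35 → l++
[3,6] min(4,15)*3=12 best=35 → l++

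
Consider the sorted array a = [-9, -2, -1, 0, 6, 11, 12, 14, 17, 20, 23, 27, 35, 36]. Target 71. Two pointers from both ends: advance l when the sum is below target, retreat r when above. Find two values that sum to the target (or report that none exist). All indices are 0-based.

(35, 36)

[0,13] -9+36=27 <71 → l++
[1,13] -2+36=34 <71 → l++
[2,13] -1+36=35 <71 → l++
[3,13] 0+36=36 <71 → l++
[4,13] 6+36=42 <71 → l++
[5,13] 11+36=47 <71 → l++
[6,13] 12+36=48 <71 → l++
[7,13] 14+36=50 <71 → l++
[8,13] 17+36=53 <71 → l++
[9,13] 20+36=56 <71 → l++
[10,13] 23+36=59 <71 → l++
[11,13] 27+36=63 <71 → l++
[12,13] 35+36=71 → found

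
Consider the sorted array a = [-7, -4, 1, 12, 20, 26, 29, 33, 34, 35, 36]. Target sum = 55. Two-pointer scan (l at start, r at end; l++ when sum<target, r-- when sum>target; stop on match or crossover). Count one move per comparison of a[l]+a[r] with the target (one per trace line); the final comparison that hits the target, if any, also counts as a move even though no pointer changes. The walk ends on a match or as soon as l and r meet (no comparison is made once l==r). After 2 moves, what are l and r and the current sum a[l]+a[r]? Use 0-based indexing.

[0,10] -7+36=29 <55 → l++
[1,10] -4+36=32 <55 → l++

l=2, r=10, sum=37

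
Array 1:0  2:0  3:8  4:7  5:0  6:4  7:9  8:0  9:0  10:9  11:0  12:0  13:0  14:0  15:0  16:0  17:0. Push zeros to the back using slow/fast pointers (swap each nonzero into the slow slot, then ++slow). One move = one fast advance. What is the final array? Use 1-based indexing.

[8, 7, 4, 9, 9, 0, 0, 0, 0, 0, 0, 0, 0, 0, 0, 0, 0]

slow=1 fast=1: a[fast]=0, fast++
slow=1 fast=2: a[fast]=0, fast++
slow=1 fast=3: a[fast]=8≠0 swap→a[1]=8, slow++,fast++
slow=2 fast=4: a[fast]=7≠0 swap→a[2]=7, slow++,fast++
slow=3 fast=5: a[fast]=0, fast++
slow=3 fast=6: a[fast]=4≠0 swap→a[3]=4, slow++,fast++
slow=4 fast=7: a[fast]=9≠0 swap→a[4]=9, slow++,fast++
slow=5 fast=8: a[fast]=0, fast++
slow=5 fast=9: a[fast]=0, fast++
slow=5 fast=10: a[fast]=9≠0 swap→a[5]=9, slow++,fast++
slow=6 fast=11: a[fast]=0, fast++
slow=6 fast=12: a[fast]=0, fast++
slow=6 fast=13: a[fast]=0, fast++
slow=6 fast=14: a[fast]=0, fast++
slow=6 fast=15: a[fast]=0, fast++
slow=6 fast=16: a[fast]=0, fast++
slow=6 fast=17: a[fast]=0, fast++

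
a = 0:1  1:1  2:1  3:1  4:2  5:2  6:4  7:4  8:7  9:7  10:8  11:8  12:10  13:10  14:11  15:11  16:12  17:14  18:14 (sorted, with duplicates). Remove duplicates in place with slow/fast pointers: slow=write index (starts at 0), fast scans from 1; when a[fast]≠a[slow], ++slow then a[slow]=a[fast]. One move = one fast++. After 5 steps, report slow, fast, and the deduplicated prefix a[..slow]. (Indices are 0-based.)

slow=1, fast=6, prefix=[1, 2]

slow=0 fast=1: a[fast]=1=a[slow] dup, fast++
slow=0 fast=2: a[fast]=1=a[slow] dup, fast++
slow=0 fast=3: a[fast]=1=a[slow] dup, fast++
slow=0 fast=4: a[fast]=2≠a[slow]=1 write a[1]=2, slow++,fast++
slow=1 fast=5: a[fast]=2=a[slow] dup, fast++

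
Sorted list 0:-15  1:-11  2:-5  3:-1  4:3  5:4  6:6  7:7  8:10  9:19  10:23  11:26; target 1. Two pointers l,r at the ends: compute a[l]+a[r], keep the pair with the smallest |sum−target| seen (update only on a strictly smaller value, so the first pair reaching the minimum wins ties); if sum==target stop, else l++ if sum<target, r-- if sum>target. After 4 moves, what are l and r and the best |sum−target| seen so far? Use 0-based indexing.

l=1, r=8, best |Δ|=3

[0,11] -15+26=11 d=10 * → r--
[0,10] -15+23=8 d=7 * → r--
[0,9] -15+19=4 d=3 * → r--
[0,8] -15+10=-5 d=6 → l++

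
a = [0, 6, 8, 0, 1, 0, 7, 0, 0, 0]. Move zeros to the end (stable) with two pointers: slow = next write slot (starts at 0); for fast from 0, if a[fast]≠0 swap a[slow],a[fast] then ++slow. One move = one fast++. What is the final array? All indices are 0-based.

slow=0 fast=0: a[fast]=0, fast++
slow=0 fast=1: a[fast]=6≠0 swap→a[0]=6, slow++,fast++
slow=1 fast=2: a[fast]=8≠0 swap→a[1]=8, slow++,fast++
slow=2 fast=3: a[fast]=0, fast++
slow=2 fast=4: a[fast]=1≠0 swap→a[2]=1, slow++,fast++
slow=3 fast=5: a[fast]=0, fast++
slow=3 fast=6: a[fast]=7≠0 swap→a[3]=7, slow++,fast++
slow=4 fast=7: a[fast]=0, fast++
slow=4 fast=8: a[fast]=0, fast++
slow=4 fast=9: a[fast]=0, fast++

[6, 8, 1, 7, 0, 0, 0, 0, 0, 0]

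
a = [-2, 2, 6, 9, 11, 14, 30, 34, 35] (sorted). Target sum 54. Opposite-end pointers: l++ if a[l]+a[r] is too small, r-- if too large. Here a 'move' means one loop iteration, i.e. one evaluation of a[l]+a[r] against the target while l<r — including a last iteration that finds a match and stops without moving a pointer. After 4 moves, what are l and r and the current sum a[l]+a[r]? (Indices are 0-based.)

[0,8] -2+35=33 <54 → l++
[1,8] 2+35=37 <54 → l++
[2,8] 6+35=41 <54 → l++
[3,8] 9+35=44 <54 → l++

l=4, r=8, sum=46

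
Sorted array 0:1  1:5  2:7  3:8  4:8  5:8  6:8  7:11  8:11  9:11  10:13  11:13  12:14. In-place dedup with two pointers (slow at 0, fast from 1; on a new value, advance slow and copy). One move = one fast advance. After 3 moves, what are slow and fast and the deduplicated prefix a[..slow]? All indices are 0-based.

slow=3, fast=4, prefix=[1, 5, 7, 8]

(s=0,f=1) a[fast]=5≠a[slow]=1 write a[1]=5 → slow++,fast++
(s=1,f=2) a[fast]=7≠a[slow]=5 write a[2]=7 → slow++,fast++
(s=2,f=3) a[fast]=8≠a[slow]=7 write a[3]=8 → slow++,fast++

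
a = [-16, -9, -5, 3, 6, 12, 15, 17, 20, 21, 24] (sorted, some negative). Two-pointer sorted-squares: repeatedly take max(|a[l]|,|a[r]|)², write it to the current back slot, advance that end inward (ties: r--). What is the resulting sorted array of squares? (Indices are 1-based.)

[1,11] |-16|<=|24| out[11]=576 → r--
[1,10] |-16|<=|21| out[10]=441 → r--
[1,9] |-16|<=|20| out[9]=400 → r--
[1,8] |-16|<=|17| out[8]=289 → r--
[1,7] |-16|>|15| out[7]=256 → l++
[2,7] |-9|<=|15| out[6]=225 → r--
[2,6] |-9|<=|12| out[5]=144 → r--
[2,5] |-9|>|6| out[4]=81 → l++
[3,5] |-5|<=|6| out[3]=36 → r--
[3,4] |-5|>|3| out[2]=25 → l++
[4,4] |3|<=|3| out[1]=9 → r--

[9, 25, 36, 81, 144, 225, 256, 289, 400, 441, 576]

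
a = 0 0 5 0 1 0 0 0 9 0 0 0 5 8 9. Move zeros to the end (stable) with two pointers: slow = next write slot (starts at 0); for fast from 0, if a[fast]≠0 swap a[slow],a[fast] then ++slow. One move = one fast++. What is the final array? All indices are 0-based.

slow=0 fast=0: a[fast]=0, fast++
slow=0 fast=1: a[fast]=0, fast++
slow=0 fast=2: a[fast]=5≠0 swap→a[0]=5, slow++,fast++
slow=1 fast=3: a[fast]=0, fast++
slow=1 fast=4: a[fast]=1≠0 swap→a[1]=1, slow++,fast++
slow=2 fast=5: a[fast]=0, fast++
slow=2 fast=6: a[fast]=0, fast++
slow=2 fast=7: a[fast]=0, fast++
slow=2 fast=8: a[fast]=9≠0 swap→a[2]=9, slow++,fast++
slow=3 fast=9: a[fast]=0, fast++
slow=3 fast=10: a[fast]=0, fast++
slow=3 fast=11: a[fast]=0, fast++
slow=3 fast=12: a[fast]=5≠0 swap→a[3]=5, slow++,fast++
slow=4 fast=13: a[fast]=8≠0 swap→a[4]=8, slow++,fast++
slow=5 fast=14: a[fast]=9≠0 swap→a[5]=9, slow++,fast++

[5, 1, 9, 5, 8, 9, 0, 0, 0, 0, 0, 0, 0, 0, 0]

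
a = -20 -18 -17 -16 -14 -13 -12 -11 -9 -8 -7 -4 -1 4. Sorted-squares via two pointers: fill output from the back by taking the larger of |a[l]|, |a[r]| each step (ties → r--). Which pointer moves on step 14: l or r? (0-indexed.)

r

[0,13] |-20|>|4| out[13]=400 → l++
[1,13] |-18|>|4| out[12]=324 → l++
[2,13] |-17|>|4| out[11]=289 → l++
[3,13] |-16|>|4| out[10]=256 → l++
[4,13] |-14|>|4| out[9]=196 → l++
[5,13] |-13|>|4| out[8]=169 → l++
[6,13] |-12|>|4| out[7]=144 → l++
[7,13] |-11|>|4| out[6]=121 → l++
[8,13] |-9|>|4| out[5]=81 → l++
[9,13] |-8|>|4| out[4]=64 → l++
[10,13] |-7|>|4| out[3]=49 → l++
[11,13] |-4|<=|4| out[2]=16 → r--
[11,12] |-4|>|-1| out[1]=16 → l++
[12,12] |-1|<=|-1| out[0]=1 → r--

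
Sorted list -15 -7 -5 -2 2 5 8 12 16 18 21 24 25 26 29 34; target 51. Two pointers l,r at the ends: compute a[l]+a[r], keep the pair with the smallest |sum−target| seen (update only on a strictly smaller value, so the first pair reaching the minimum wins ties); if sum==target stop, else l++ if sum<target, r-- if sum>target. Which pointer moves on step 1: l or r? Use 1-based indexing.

l=1 r=16: -15+34=19 d=32 *, l++

l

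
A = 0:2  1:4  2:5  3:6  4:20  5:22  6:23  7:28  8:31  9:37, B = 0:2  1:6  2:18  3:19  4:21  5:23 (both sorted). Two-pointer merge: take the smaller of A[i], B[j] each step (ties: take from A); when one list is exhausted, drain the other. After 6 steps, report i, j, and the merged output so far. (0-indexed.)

i=4, j=2, merged so far=[2, 2, 4, 5, 6, 6]

[i=0,j=0] A[i]=2<=B[j]=2 take 2 → i++
[i=1,j=0] A[i]=4>B[j]=2 take 2 → j++
[i=1,j=1] A[i]=4<=B[j]=6 take 4 → i++
[i=2,j=1] A[i]=5<=B[j]=6 take 5 → i++
[i=3,j=1] A[i]=6<=B[j]=6 take 6 → i++
[i=4,j=1] A[i]=20>B[j]=6 take 6 → j++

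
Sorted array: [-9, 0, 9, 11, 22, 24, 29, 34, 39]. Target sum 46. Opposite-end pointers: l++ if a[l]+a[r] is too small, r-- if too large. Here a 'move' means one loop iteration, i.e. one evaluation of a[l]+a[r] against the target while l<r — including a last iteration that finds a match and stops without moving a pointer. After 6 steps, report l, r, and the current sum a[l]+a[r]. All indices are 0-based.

[0,8] -9+39=30 <46 → l++
[1,8] 0+39=39 <46 → l++
[2,8] 9+39=48 >46 → r--
[2,7] 9+34=43 <46 → l++
[3,7] 11+34=45 <46 → l++
[4,7] 22+34=56 >46 → r--

l=4, r=6, sum=51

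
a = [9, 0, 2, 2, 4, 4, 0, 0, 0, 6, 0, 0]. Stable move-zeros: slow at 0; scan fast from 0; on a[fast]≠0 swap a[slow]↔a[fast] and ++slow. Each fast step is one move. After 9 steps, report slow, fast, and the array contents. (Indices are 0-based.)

(s=0,f=0) a[fast]=9≠0 swap→a[0]=9 → slow++,fast++
(s=1,f=1) a[fast]=0 → fast++
(s=1,f=2) a[fast]=2≠0 swap→a[1]=2 → slow++,fast++
(s=2,f=3) a[fast]=2≠0 swap→a[2]=2 → slow++,fast++
(s=3,f=4) a[fast]=4≠0 swap→a[3]=4 → slow++,fast++
(s=4,f=5) a[fast]=4≠0 swap→a[4]=4 → slow++,fast++
(s=5,f=6) a[fast]=0 → fast++
(s=5,f=7) a[fast]=0 → fast++
(s=5,f=8) a[fast]=0 → fast++

slow=5, fast=9, a=[9, 2, 2, 4, 4, 0, 0, 0, 0, 6, 0, 0]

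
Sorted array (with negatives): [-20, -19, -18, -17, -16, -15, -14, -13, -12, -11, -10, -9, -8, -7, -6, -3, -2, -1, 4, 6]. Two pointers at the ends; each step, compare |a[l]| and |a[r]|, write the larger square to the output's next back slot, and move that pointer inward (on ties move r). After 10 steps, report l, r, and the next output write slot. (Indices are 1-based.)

l=11, r=20, next write slot=10

l=1 r=20: |-20|>|6| out[20]=400, l++
l=2 r=20: |-19|>|6| out[19]=361, l++
l=3 r=20: |-18|>|6| out[18]=324, l++
l=4 r=20: |-17|>|6| out[17]=289, l++
l=5 r=20: |-16|>|6| out[16]=256, l++
l=6 r=20: |-15|>|6| out[15]=225, l++
l=7 r=20: |-14|>|6| out[14]=196, l++
l=8 r=20: |-13|>|6| out[13]=169, l++
l=9 r=20: |-12|>|6| out[12]=144, l++
l=10 r=20: |-11|>|6| out[11]=121, l++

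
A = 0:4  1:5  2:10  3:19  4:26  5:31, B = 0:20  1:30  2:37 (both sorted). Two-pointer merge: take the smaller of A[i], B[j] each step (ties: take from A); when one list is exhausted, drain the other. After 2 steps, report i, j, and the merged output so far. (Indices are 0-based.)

i=2, j=0, merged so far=[4, 5]

i=0 j=0: A[i]=4<=B[j]=20 take 4, i++
i=1 j=0: A[i]=5<=B[j]=20 take 5, i++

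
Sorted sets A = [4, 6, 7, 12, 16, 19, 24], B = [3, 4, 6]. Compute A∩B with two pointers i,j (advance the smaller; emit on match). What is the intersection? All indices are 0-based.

intersection = [4, 6]

i=0 j=0: 4>3, j++
i=0 j=1: 4==4 emit, i++,j++
i=1 j=2: 6==6 emit, i++,j++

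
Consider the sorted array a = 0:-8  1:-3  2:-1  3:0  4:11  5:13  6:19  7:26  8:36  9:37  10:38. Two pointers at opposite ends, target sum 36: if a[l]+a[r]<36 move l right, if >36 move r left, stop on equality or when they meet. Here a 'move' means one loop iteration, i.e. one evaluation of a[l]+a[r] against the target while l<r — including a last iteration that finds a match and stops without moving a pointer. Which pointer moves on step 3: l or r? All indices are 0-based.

r

l=0 r=10: -8+38=30 <36, l++
l=1 r=10: -3+38=35 <36, l++
l=2 r=10: -1+38=37 >36, r--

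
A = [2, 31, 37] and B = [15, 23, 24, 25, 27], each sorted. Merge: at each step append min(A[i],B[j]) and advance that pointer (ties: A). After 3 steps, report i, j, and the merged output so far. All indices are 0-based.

i=1, j=2, merged so far=[2, 15, 23]

[i=0,j=0] A[i]=2<=B[j]=15 take 2 → i++
[i=1,j=0] A[i]=31>B[j]=15 take 15 → j++
[i=1,j=1] A[i]=31>B[j]=23 take 23 → j++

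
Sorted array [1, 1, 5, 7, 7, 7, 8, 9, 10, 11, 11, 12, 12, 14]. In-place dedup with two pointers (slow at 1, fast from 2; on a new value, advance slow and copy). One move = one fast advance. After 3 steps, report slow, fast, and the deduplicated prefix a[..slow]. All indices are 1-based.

(s=1,f=2) a[fast]=1=a[slow] dup → fast++
(s=1,f=3) a[fast]=5≠a[slow]=1 write a[2]=5 → slow++,fast++
(s=2,f=4) a[fast]=7≠a[slow]=5 write a[3]=7 → slow++,fast++

slow=3, fast=5, prefix=[1, 5, 7]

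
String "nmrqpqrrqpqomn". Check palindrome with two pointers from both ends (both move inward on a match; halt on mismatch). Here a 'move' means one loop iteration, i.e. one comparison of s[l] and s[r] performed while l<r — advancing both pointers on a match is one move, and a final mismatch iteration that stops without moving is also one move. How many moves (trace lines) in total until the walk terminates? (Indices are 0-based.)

3 moves

l=0 r=13: 'n'=='n', l++,r--
l=1 r=12: 'm'=='m', l++,r--
l=2 r=11: 'r'!='o', stop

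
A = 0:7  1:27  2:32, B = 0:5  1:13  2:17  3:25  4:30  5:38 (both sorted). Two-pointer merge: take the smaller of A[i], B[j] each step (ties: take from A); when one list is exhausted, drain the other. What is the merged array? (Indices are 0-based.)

[5, 7, 13, 17, 25, 27, 30, 32, 38]

i=0 j=0: A[i]=7>B[j]=5 take 5, j++
i=0 j=1: A[i]=7<=B[j]=13 take 7, i++
i=1 j=1: A[i]=27>B[j]=13 take 13, j++
i=1 j=2: A[i]=27>B[j]=17 take 17, j++
i=1 j=3: A[i]=27>B[j]=25 take 25, j++
i=1 j=4: A[i]=27<=B[j]=30 take 27, i++
i=2 j=4: A[i]=32>B[j]=30 take 30, j++
i=2 j=5: A[i]=32<=B[j]=38 take 32, i++
i=3 j=5: A done, take B[j]=38, j++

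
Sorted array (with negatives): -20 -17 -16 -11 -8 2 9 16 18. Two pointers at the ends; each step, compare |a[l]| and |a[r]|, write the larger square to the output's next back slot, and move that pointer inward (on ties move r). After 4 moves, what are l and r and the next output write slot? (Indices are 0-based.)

l=0 r=8: |-20|>|18| out[8]=400, l++
l=1 r=8: |-17|<=|18| out[7]=324, r--
l=1 r=7: |-17|>|16| out[6]=289, l++
l=2 r=7: |-16|<=|16| out[5]=256, r--

l=2, r=6, next write slot=4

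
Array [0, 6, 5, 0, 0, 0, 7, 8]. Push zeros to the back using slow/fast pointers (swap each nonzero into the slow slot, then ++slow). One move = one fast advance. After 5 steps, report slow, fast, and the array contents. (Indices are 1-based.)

slow=3, fast=6, a=[6, 5, 0, 0, 0, 0, 7, 8]

slow=1 fast=1: a[fast]=0, fast++
slow=1 fast=2: a[fast]=6≠0 swap→a[1]=6, slow++,fast++
slow=2 fast=3: a[fast]=5≠0 swap→a[2]=5, slow++,fast++
slow=3 fast=4: a[fast]=0, fast++
slow=3 fast=5: a[fast]=0, fast++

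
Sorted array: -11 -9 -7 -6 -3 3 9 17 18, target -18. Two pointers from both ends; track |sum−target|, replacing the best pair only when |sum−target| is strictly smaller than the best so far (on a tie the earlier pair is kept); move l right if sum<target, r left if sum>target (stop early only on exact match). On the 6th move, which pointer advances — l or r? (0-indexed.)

[0,8] -11+18=7 d=25 * → r--
[0,7] -11+17=6 d=24 * → r--
[0,6] -11+9=-2 d=16 * → r--
[0,5] -11+3=-8 d=10 * → r--
[0,4] -11+-3=-14 d=4 * → r--
[0,3] -11+-6=-17 d=1 * → r--

r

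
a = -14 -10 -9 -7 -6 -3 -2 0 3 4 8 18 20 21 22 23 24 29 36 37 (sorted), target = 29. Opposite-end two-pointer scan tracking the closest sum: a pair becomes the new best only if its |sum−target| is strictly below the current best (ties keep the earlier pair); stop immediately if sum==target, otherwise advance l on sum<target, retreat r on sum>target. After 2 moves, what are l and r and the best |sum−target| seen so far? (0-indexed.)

l=0 r=19: -14+37=23 d=6 *, l++
l=1 r=19: -10+37=27 d=2 *, l++

l=2, r=19, best |Δ|=2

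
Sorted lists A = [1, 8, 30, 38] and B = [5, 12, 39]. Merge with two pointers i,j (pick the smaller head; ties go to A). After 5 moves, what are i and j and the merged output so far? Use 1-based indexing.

[i=1,j=1] A[i]=1<=B[j]=5 take 1 → i++
[i=2,j=1] A[i]=8>B[j]=5 take 5 → j++
[i=2,j=2] A[i]=8<=B[j]=12 take 8 → i++
[i=3,j=2] A[i]=30>B[j]=12 take 12 → j++
[i=3,j=3] A[i]=30<=B[j]=39 take 30 → i++

i=4, j=3, merged so far=[1, 5, 8, 12, 30]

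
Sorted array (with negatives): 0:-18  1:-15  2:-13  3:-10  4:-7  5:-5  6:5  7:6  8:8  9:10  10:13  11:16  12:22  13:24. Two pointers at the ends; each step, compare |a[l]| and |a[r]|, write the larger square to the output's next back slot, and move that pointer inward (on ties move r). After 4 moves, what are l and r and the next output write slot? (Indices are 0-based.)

l=0 r=13: |-18|<=|24| out[13]=576, r--
l=0 r=12: |-18|<=|22| out[12]=484, r--
l=0 r=11: |-18|>|16| out[11]=324, l++
l=1 r=11: |-15|<=|16| out[10]=256, r--

l=1, r=10, next write slot=9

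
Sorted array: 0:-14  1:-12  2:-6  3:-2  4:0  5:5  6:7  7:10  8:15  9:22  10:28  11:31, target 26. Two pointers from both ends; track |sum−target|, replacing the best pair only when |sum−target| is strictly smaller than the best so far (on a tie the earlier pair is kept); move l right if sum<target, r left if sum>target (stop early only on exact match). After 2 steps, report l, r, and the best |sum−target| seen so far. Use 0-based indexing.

l=0 r=11: -14+31=17 d=9 *, l++
l=1 r=11: -12+31=19 d=7 *, l++

l=2, r=11, best |Δ|=7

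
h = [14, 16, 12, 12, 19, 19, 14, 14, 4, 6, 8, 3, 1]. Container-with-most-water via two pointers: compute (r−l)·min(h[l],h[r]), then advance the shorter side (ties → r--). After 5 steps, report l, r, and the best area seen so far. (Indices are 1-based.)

l=1 r=13: min(14,1)*12=12 best=12 *, r--
l=1 r=12: min(14,3)*11=33 best=33 *, r--
l=1 r=11: min(14,8)*10=80 best=80 *, r--
l=1 r=10: min(14,6)*9=54 best=80, r--
l=1 r=9: min(14,4)*8=32 best=80, r--

l=1, r=8, best area=80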